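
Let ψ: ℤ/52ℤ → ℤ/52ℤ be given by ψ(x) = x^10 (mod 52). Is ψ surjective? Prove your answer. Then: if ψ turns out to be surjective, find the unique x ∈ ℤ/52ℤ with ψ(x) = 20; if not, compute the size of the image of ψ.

ψ(12): Repeated squaring mod 52: 12^1 ≡ 12, 12^2 ≡ 12² = 144 ≡ 40, 12^4 ≡ 40² = 1600 ≡ 40, 12^8 ≡ 40² = 1600 ≡ 40. Since 10 = 8 + 2, 12^10 ≡ 40·40: 40·40 = 1600 ≡ 40. So 12^10 ≡ 40 (mod 52).
ψ(14): Repeated squaring mod 52: 14^1 ≡ 14, 14^2 ≡ 14² = 196 ≡ 40, 14^4 ≡ 40² = 1600 ≡ 40, 14^8 ≡ 40² = 1600 ≡ 40. Since 10 = 8 + 2, 14^10 ≡ 40·40: 40·40 = 1600 ≡ 40. So 14^10 ≡ 40 (mod 52).
So ψ(12) = ψ(14) = 40 while 12 ≠ 14, thus ψ is not injective.
A non-injective map from the 52-element set ℤ/52ℤ to itself takes at most 51 distinct values, so it cannot be surjective. Thus ψ is not surjective.
Since ψ is not surjective, we determine |image(ψ)|. Computing x^10 mod 52 for each x (by repeated squaring, reducing mod 52 at every step), the values ψ(0), ψ(1), …, ψ(51) are: 0, 1, 36, 29, 48, 25, 4, 17, 12, 9, 16, 49, 40, 13, 40, 49, 16, 9, 12, 17, 4, 25, 48, 29, 36, 1, 0, 1, 36, 29, 48, 25, 4, 17, 12, 9, 16, 49, 40, 13, 40, 49, 16, 9, 12, 17, 4, 25, 48, 29, 36, 1.
The distinct values are {0, 1, 4, 9, 12, 13, 16, 17, 25, 29, 36, 40, 48, 49}; there are 14 of them.

14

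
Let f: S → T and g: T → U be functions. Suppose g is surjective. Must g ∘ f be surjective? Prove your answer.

No. Take S = {0}, T = U = {0, 1, 2, 3}, f(0) = 0, and g = identity (surjective).
Then (g ∘ f)(0) = 0, and 3 ∈ U has no preimage under g ∘ f, so g ∘ f is not surjective.

not surjective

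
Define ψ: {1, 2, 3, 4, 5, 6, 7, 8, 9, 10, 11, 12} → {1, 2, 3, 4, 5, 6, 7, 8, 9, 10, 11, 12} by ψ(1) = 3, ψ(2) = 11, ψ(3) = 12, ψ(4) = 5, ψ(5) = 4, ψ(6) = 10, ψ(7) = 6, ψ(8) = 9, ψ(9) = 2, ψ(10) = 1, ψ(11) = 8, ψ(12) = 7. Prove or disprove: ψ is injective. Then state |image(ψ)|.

12

The values ψ(1), …, ψ(12) are 3, 11, 12, 5, 4, 10, 6, 9, 2, 1, 8, 7 — all distinct.
So ψ(a) = ψ(b) only when a = b, and ψ is injective.
The image of ψ is {1, 2, 3, 4, 5, 6, 7, 8, 9, 10, 11, 12}, which has 12 elements.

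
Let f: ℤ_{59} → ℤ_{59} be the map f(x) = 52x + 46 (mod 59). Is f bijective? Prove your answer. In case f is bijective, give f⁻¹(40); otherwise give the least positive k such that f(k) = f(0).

43

Suppose f(x_1) = f(x_2) in ℤ_{59}. Then 52x_1 + 46 ≡ 52x_2 + 46 (mod 59), therefore 52(x_1 − x_2) ≡ 0 (mod 59).
Since gcd(52, 59) = 1, 52 is invertible modulo 59, therefore x_1 − x_2 ≡ 0 (mod 59), i.e. x_1 = x_2.
We now compute 52⁻¹ mod 59 explicitly. Euclid's algorithm: 59 = 1·52 + 7, 52 = 7·7 + 3, 7 = 2·3 + 1; back-substituting gives 1 = 42·52 − 37·59, so 52⁻¹ ≡ 42 (mod 59).
For any y ∈ ℤ_{59}, x = 42(y − 46) mod 59 satisfies f(x) = 52·42(y − 46) + 46 ≡ y (since 52·42 ≡ 1 mod 59). So every y has a preimage.
So f is bijective.
Since f is bijective, we find f⁻¹(40): we need 52x ≡ 40 − 46 ≡ 53 (mod 59). Using 52⁻¹ = 42: x ≡ 42·53 = 2226 = 37·59 + 43, so x = 43.
Check: f(43) = 52·43 + 46 = 2282 = 38·59 + 40 ≡ 40 (mod 59).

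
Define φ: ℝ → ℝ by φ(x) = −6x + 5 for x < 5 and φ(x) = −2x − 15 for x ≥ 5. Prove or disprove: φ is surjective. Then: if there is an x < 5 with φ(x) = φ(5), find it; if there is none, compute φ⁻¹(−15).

Both pieces are strictly decreasing (slopes −6 and −2), so each is injective on its own interval.
The left piece maps (−∞, 5) onto (−25, ∞); the right piece maps [5, ∞) onto (−∞, −25].
These images together cover ℝ, so φ is surjective.
Because the two images are disjoint, no x < 5 has φ(x) = φ(5), so we compute φ⁻¹(−15): −15 lies in (−25, ∞), so solve −6x + 5 = −15: x = (−15 − 5)/(−6) = 10/3.

10/3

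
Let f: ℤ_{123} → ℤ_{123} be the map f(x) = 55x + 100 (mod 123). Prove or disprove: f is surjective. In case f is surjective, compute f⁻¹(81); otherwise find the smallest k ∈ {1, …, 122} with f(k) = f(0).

Since gcd(55, 123) = 1, 55 is invertible modulo 123. Euclid's algorithm: 123 = 2·55 + 13, 55 = 4·13 + 3, 13 = 4·3 + 1; back-substituting gives 1 = 85·55 − 38·123, so 55⁻¹ ≡ 85 (mod 123).
Then y ↦ 85(y − 100) is a two-sided inverse to f, so every y ∈ ℤ_{123} has a preimage.
So f is surjective.
Since f is surjective, we find f⁻¹(81): we need 55x ≡ 81 − 100 ≡ 104 (mod 123). Using 55⁻¹ = 85: x ≡ 85·104 = 8840 = 71·123 + 107, so x = 107.
Check: f(107) = 55·107 + 100 = 5985 = 48·123 + 81 ≡ 81 (mod 123).

107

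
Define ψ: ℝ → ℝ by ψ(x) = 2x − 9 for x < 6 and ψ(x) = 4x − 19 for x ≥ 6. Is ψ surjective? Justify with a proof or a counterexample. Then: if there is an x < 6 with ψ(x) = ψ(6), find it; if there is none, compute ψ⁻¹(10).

29/4

Both pieces are strictly increasing (slopes 2 and 4), so each is injective on its own interval.
The left piece maps (−∞, 6) onto (−∞, 3); the right piece maps [6, ∞) onto [5, ∞).
The union (−∞, 3) ∪ [5, ∞) omits the interval between 3 and 5; in particular 3 has no preimage. So ψ is not surjective.
Because the two images are disjoint, no x < 6 has ψ(x) = ψ(6), so we compute ψ⁻¹(10): 10 lies in [5, ∞), so solve 4x − 19 = 10: x = (10 + 19)/4 = 29/4.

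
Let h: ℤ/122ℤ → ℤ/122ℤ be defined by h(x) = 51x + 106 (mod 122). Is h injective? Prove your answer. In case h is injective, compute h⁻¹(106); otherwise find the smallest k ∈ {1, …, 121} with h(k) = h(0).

Recall that injectivity means: for all a, b in the domain, h(a) = h(b) implies a = b.
If h(a) = h(b), then 51a ≡ 51b (mod 122). Because gcd(51, 122) = 1, we may cancel 51 to get a ≡ b (mod 122).
Thus h is injective.
We now compute 51⁻¹ mod 122 explicitly. Euclid's algorithm: 122 = 2·51 + 20, 51 = 2·20 + 11, 20 = 1·11 + 9, 11 = 1·9 + 2, 9 = 4·2 + 1; back-substituting gives 1 = 67·51 − 28·122, so 51⁻¹ ≡ 67 (mod 122).
Since h is injective, we compute h⁻¹(106): solve 51x + 106 ≡ 106 (mod 122), i.e. 51x ≡ 0 (mod 122).
Multiplying by 51⁻¹ = 67 gives x ≡ 67·0 = 0 ≡ 0 (mod 122).
Check: h(0) = 51·0 + 106 = 106 ≡ 106 (mod 122).

0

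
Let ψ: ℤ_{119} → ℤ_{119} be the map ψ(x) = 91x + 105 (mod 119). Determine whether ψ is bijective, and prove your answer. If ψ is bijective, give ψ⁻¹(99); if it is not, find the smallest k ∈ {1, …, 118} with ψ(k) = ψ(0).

Recall that ψ is injective if ψ(a) = ψ(b) implies a = b.
We have gcd(91, 119) = 7 > 1. Taking a = 0 and b = 17: ψ(0) = 105 and ψ(17) = 91·17 + 105 = 1652 ≡ 105 (mod 119).
So ψ(0) = ψ(17) while 0 ≠ 17, so ψ is not injective, hence not bijective.
Since ψ is not bijective, we find the least positive k with ψ(k) = ψ(0): this means 91k ≡ 0 (mod 119), i.e. 119 ∣ 91k. Since gcd(91, 119) = 7, dividing through by 7 this holds exactly when 17 ∣ 13k, and as gcd(13, 17) = 1, exactly when 17 ∣ k.
The smallest positive such k is 17.

17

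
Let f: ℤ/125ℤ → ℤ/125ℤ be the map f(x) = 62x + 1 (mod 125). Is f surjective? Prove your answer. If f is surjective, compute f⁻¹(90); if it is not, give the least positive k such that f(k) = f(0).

72

Recall that surjectivity means every element of the codomain has a preimage under f.
Since gcd(62, 125) = 1, 62 is invertible modulo 125. Euclid's algorithm: 125 = 2·62 + 1; back-substituting gives 1 = 123·62 − 61·125, so 62⁻¹ ≡ 123 (mod 125).
Then y ↦ 123(y − 1) is a two-sided inverse to f, so every y ∈ ℤ/125ℤ has a preimage.
Hence f is surjective.
Since f is surjective, we compute f⁻¹(90): solve 62x + 1 ≡ 90 (mod 125), i.e. 62x ≡ 89 (mod 125).
Multiplying by 62⁻¹ = 123 gives x ≡ 123·89 = 10947 = 87·125 + 72 ≡ 72 (mod 125).
Check: f(72) = 62·72 + 1 = 4465 = 35·125 + 90 ≡ 90 (mod 125).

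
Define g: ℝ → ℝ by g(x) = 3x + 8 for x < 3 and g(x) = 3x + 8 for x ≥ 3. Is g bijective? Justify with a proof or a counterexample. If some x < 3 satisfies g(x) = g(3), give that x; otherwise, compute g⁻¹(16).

8/3

Both pieces are strictly increasing (slopes 3 and 3), so each is injective on its own interval.
The left piece maps (−∞, 3) onto (−∞, 17); the right piece maps [3, ∞) onto [17, ∞).
Since 17 = 17, the images partition ℝ: g is injective and surjective, hence bijective.
Because the two images are disjoint, no x < 3 has g(x) = g(3), so we compute g⁻¹(16): 16 lies in (−∞, 17), so solve 3x + 8 = 16: x = (16 − 8)/3 = 8/3.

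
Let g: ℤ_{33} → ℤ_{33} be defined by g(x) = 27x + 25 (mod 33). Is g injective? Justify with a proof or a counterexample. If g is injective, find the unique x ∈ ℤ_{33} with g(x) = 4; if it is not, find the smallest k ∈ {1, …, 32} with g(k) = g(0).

We have gcd(27, 33) = 3 > 1. Taking u = 0 and v = 11: g(0) = 25 and g(11) = 27·11 + 25 = 322 ≡ 25 (mod 33).
So g(0) = g(11) while 0 ≠ 11, therefore g is not injective.
Since g is not injective, we find the least positive k with g(k) = g(0): this means 27k ≡ 0 (mod 33), i.e. 33 ∣ 27k. Since gcd(27, 33) = 3, dividing through by 3 this holds exactly when 11 ∣ 9k, and as gcd(9, 11) = 1, exactly when 11 ∣ k.
The smallest positive such k is 11.

11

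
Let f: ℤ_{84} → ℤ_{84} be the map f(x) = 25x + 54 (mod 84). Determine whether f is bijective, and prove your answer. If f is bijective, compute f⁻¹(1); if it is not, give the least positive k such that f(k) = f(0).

If f(x_1) = f(x_2), then 25x_1 ≡ 25x_2 (mod 84). Because gcd(25, 84) = 1, we may cancel 25 to get x_1 ≡ x_2 (mod 84).
We now compute 25⁻¹ mod 84 explicitly. Euclid's algorithm: 84 = 3·25 + 9, 25 = 2·9 + 7, 9 = 1·7 + 2, 7 = 3·2 + 1; back-substituting gives 1 = 37·25 − 11·84, so 25⁻¹ ≡ 37 (mod 84).
For any y ∈ ℤ_{84}, x = 37(y − 54) mod 84 satisfies f(x) = 25·37(y − 54) + 54 ≡ y (since 25·37 ≡ 1 mod 84). So every y has a preimage.
Thus f is bijective.
Since f is bijective, we find f⁻¹(1): we need 25x ≡ 1 − 54 ≡ 31 (mod 84). Using 25⁻¹ = 37: x ≡ 37·31 = 1147 = 13·84 + 55, so x = 55.
Check: f(55) = 25·55 + 54 = 1429 = 17·84 + 1 ≡ 1 (mod 84).

55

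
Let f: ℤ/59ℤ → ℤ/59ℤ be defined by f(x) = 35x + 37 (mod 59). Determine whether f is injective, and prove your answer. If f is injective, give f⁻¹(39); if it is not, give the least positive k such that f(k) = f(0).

54

If f(a) = f(b), then 35a ≡ 35b (mod 59). Because gcd(35, 59) = 1, we may cancel 35 to get a ≡ b (mod 59).
Therefore f is injective.
We now compute 35⁻¹ mod 59 explicitly. Euclid's algorithm: 59 = 1·35 + 24, 35 = 1·24 + 11, 24 = 2·11 + 2, 11 = 5·2 + 1; back-substituting gives 1 = 27·35 − 16·59, so 35⁻¹ ≡ 27 (mod 59).
Since f is injective, we find f⁻¹(39): we need 35x ≡ 39 − 37 ≡ 2 (mod 59). Using 35⁻¹ = 27: x ≡ 27·2 = 54, so x = 54.
Check: f(54) = 35·54 + 37 = 1927 = 32·59 + 39 ≡ 39 (mod 59).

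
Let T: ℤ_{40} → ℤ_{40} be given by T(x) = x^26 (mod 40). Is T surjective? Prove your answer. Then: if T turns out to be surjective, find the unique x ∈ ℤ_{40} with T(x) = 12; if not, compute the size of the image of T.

T(4): Repeated squaring mod 40: 4^1 ≡ 4, 4^2 ≡ 4² = 16, 4^4 ≡ 16² = 256 ≡ 16, 4^8 ≡ 16² = 256 ≡ 16, 4^16 ≡ 16² = 256 ≡ 16. Since 26 = 16 + 8 + 2, 4^26 ≡ 16·16·16: 16·16 = 256 ≡ 16, then 16·16 = 256 ≡ 16. So 4^26 ≡ 16 (mod 40).
T(6): Repeated squaring mod 40: 6^1 ≡ 6, 6^2 ≡ 6² = 36, 6^4 ≡ 36² = 1296 ≡ 16, 6^8 ≡ 16² = 256 ≡ 16, 6^16 ≡ 16² = 256 ≡ 16. Since 26 = 16 + 8 + 2, 6^26 ≡ 16·16·36: 16·16 = 256 ≡ 16, then 16·36 = 576 ≡ 16. So 6^26 ≡ 16 (mod 40).
So T(4) = T(6) = 16 while 4 ≠ 6, therefore T is not injective.
A non-injective map from the 40-element set ℤ_{40} to itself takes at most 39 distinct values, so it cannot be surjective. So T is not surjective.
Since T is not surjective, we determine |image(T)|. Computing x^26 mod 40 for each x (by repeated squaring, reducing mod 40 at every step), the values T(0), T(1), …, T(39) are: 0, 1, 24, 9, 16, 25, 16, 9, 24, 1, 0, 1, 24, 9, 16, 25, 16, 9, 24, 1, 0, 1, 24, 9, 16, 25, 16, 9, 24, 1, 0, 1, 24, 9, 16, 25, 16, 9, 24, 1.
The distinct values are {0, 1, 9, 16, 24, 25}; there are 6 of them.

6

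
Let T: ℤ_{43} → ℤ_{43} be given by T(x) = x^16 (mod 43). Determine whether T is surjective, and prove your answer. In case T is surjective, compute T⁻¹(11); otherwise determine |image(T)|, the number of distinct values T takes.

T(21): Repeated squaring mod 43: 21^1 ≡ 21, 21^2 ≡ 21² = 441 ≡ 11, 21^4 ≡ 11² = 121 ≡ 35, 21^8 ≡ 35² = 1225 ≡ 21, 21^16 ≡ 21² = 441 ≡ 11. So 21^16 ≡ 11 (mod 43).
T(22): Repeated squaring mod 43: 22^1 ≡ 22, 22^2 ≡ 22² = 484 ≡ 11, 22^4 ≡ 11² = 121 ≡ 35, 22^8 ≡ 35² = 1225 ≡ 21, 22^16 ≡ 21² = 441 ≡ 11. So 22^16 ≡ 11 (mod 43).
So T(21) = T(22) = 11 while 21 ≠ 22, so T is not injective.
A non-injective map from the 43-element set ℤ_{43} to itself takes at most 42 distinct values, so it cannot be surjective. Hence T is not surjective.
Since T is not surjective, we determine |image(T)|. Computing x^16 mod 43 for each x (by repeated squaring, reducing mod 43 at every step), the values T(0), T(1), …, T(42) are: 0, 1, 4, 23, 16, 40, 6, 36, 21, 13, 31, 35, 24, 25, 15, 17, 41, 14, 9, 10, 38, 11, 11, 38, 10, 9, 14, 41, 17, 15, 25, 24, 35, 31, 13, 21, 36, 6, 40, 16, 23, 4, 1.
The distinct values are {0, 1, 4, 6, 9, 10, 11, 13, 14, 15, 16, 17, 21, 23, 24, 25, 31, 35, 36, 38, 40, 41}; there are 22 of them.

22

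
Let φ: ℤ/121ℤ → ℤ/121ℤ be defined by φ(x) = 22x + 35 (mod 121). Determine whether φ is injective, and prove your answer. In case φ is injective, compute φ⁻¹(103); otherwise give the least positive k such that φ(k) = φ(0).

We have gcd(22, 121) = 11 > 1. Taking a = 0 and b = 11: φ(0) = 35 and φ(11) = 22·11 + 35 = 277 ≡ 35 (mod 121).
So φ(0) = φ(11) while 0 ≠ 11, therefore φ is not injective.
Since φ is not injective, we find the least positive k with φ(k) = φ(0): this means 22k ≡ 0 (mod 121), i.e. 121 ∣ 22k. Since gcd(22, 121) = 11, dividing through by 11 this holds exactly when 11 ∣ 2k, and as gcd(2, 11) = 1, exactly when 11 ∣ k.
The smallest positive such k is 11.

11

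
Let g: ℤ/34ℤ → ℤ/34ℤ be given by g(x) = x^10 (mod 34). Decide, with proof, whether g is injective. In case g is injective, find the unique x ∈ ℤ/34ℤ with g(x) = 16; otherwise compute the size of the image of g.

g(16): Repeated squaring mod 34: 16^1 ≡ 16, 16^2 ≡ 16² = 256 ≡ 18, 16^4 ≡ 18² = 324 ≡ 18, 16^8 ≡ 18² = 324 ≡ 18. Since 10 = 8 + 2, 16^10 ≡ 18·18: 18·18 = 324 ≡ 18. So 16^10 ≡ 18 (mod 34).
g(18): Repeated squaring mod 34: 18^1 ≡ 18, 18^2 ≡ 18² = 324 ≡ 18, 18^4 ≡ 18² = 324 ≡ 18, 18^8 ≡ 18² = 324 ≡ 18. Since 10 = 8 + 2, 18^10 ≡ 18·18: 18·18 = 324 ≡ 18. So 18^10 ≡ 18 (mod 34).
So g(16) = g(18) = 18 while 16 ≠ 18, thus g is not injective.
Since g is not injective, we determine |image(g)|. Computing x^10 mod 34 for each x (by repeated squaring, reducing mod 34 at every step), the values g(0), g(1), …, g(33) are: 0, 1, 4, 25, 16, 9, 32, 19, 30, 13, 2, 15, 26, 33, 8, 21, 18, 17, 18, 21, 8, 33, 26, 15, 2, 13, 30, 19, 32, 9, 16, 25, 4, 1.
The distinct values are {0, 1, 2, 4, 8, 9, 13, 15, 16, 17, 18, 19, 21, 25, 26, 30, 32, 33}; there are 18 of them.

18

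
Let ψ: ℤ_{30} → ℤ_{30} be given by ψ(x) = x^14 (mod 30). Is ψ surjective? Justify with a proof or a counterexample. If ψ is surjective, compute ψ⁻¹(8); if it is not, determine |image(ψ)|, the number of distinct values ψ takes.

12

ψ(2): Repeated squaring mod 30: 2^1 ≡ 2, 2^2 ≡ 2² = 4, 2^4 ≡ 4² = 16, 2^8 ≡ 16² = 256 ≡ 16. Since 14 = 8 + 4 + 2, 2^14 ≡ 16·16·4: 16·16 = 256 ≡ 16, then 16·4 = 64 ≡ 4. So 2^14 ≡ 4 (mod 30).
ψ(8): Repeated squaring mod 30: 8^1 ≡ 8, 8^2 ≡ 8² = 64 ≡ 4, 8^4 ≡ 4² = 16, 8^8 ≡ 16² = 256 ≡ 16. Since 14 = 8 + 4 + 2, 8^14 ≡ 16·16·4: 16·16 = 256 ≡ 16, then 16·4 = 64 ≡ 4. So 8^14 ≡ 4 (mod 30).
So ψ(2) = ψ(8) = 4 while 2 ≠ 8, so ψ is not injective.
A non-injective map from the 30-element set ℤ_{30} to itself takes at most 29 distinct values, so it cannot be surjective. Thus ψ is not surjective.
Since ψ is not surjective, we determine |image(ψ)|. Computing x^14 mod 30 for each x (by repeated squaring, reducing mod 30 at every step), the values ψ(0), ψ(1), …, ψ(29) are: 0, 1, 4, 9, 16, 25, 6, 19, 4, 21, 10, 1, 24, 19, 16, 15, 16, 19, 24, 1, 10, 21, 4, 19, 6, 25, 16, 9, 4, 1.
The distinct values are {0, 1, 4, 6, 9, 10, 15, 16, 19, 21, 24, 25}; there are 12 of them.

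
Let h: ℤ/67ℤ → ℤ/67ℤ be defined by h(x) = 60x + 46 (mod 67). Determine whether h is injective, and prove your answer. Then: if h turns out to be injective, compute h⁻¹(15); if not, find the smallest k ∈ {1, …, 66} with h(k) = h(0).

By definition, h is injective if h(x_1) = h(x_2) implies x_1 = x_2.
If h(x_1) = h(x_2), then 60x_1 ≡ 60x_2 (mod 67). Because gcd(60, 67) = 1, we may cancel 60 to get x_1 ≡ x_2 (mod 67).
Hence h is injective.
We now compute 60⁻¹ mod 67 explicitly. Euclid's algorithm: 67 = 1·60 + 7, 60 = 8·7 + 4, 7 = 1·4 + 3, 4 = 1·3 + 1; back-substituting gives 1 = 19·60 − 17·67, so 60⁻¹ ≡ 19 (mod 67).
Since h is injective, we compute h⁻¹(15): solve 60x + 46 ≡ 15 (mod 67), i.e. 60x ≡ 36 (mod 67).
Multiplying by 60⁻¹ = 19 gives x ≡ 19·36 = 684 = 10·67 + 14 ≡ 14 (mod 67).
Check: h(14) = 60·14 + 46 = 886 = 13·67 + 15 ≡ 15 (mod 67).

14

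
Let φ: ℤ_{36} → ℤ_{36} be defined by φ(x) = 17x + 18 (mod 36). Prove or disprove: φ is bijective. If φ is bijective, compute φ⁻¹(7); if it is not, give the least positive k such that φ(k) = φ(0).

29

Suppose φ(x_1) = φ(x_2) in ℤ_{36}. Then 17x_1 + 18 ≡ 17x_2 + 18 (mod 36), hence 17(x_1 − x_2) ≡ 0 (mod 36).
Since gcd(17, 36) = 1, 17 is invertible modulo 36, thus x_1 − x_2 ≡ 0 (mod 36), i.e. x_1 = x_2.
We now compute 17⁻¹ mod 36 explicitly. Euclid's algorithm: 36 = 2·17 + 2, 17 = 8·2 + 1; back-substituting gives 1 = 17·17 − 8·36, so 17⁻¹ ≡ 17 (mod 36).
For any y ∈ ℤ_{36}, x = 17(y − 18) mod 36 satisfies φ(x) = 17·17(y − 18) + 18 ≡ y (since 17·17 ≡ 1 mod 36). So every y has a preimage.
So φ is bijective.
Since φ is bijective, we find φ⁻¹(7): we need 17x ≡ 7 − 18 ≡ 25 (mod 36). Using 17⁻¹ = 17: x ≡ 17·25 = 425 = 11·36 + 29, so x = 29.
Check: φ(29) = 17·29 + 18 = 511 = 14·36 + 7 ≡ 7 (mod 36).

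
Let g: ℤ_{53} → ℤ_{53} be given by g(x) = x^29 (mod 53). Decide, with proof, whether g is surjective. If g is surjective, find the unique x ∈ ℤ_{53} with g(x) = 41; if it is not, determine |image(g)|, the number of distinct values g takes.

39

Since 53 is prime, the nonzero elements of ℤ_{53} form a cyclic group of order 52.
As gcd(29, 52) = 1, raising to the 29th power is a bijection on this group: if x_1^29 ≡ x_2^29 then (x_1x_2^{−1})^29 = 1, and the only element of order dividing gcd(29, 52) = 1 is 1, so x_1 = x_2.
With g(0) = 0 this makes g injective on all of ℤ_{53}, hence bijective (finite equal-size domain and codomain). In particular g is surjective.
Since g is surjective, we find the preimage of 41. The inverse of x ↦ x^29 on (ℤ_{53})^× is x ↦ x^9, because 29·9 = 261 = 5·52 + 1 ≡ 1 (mod 52) and x^{52} = 1 for x ≠ 0 (Fermat). So g⁻¹(41) = 41^9 mod 53.
Repeated squaring mod 53: 41^1 ≡ 41, 41^2 ≡ 41² = 1681 ≡ 38, 41^4 ≡ 38² = 1444 ≡ 13, 41^8 ≡ 13² = 169 ≡ 10. Since 9 = 8 + 1, 41^9 ≡ 10·41: 10·41 = 410 ≡ 39. So 41^9 ≡ 39 (mod 53).
Hence g⁻¹(41) = 39.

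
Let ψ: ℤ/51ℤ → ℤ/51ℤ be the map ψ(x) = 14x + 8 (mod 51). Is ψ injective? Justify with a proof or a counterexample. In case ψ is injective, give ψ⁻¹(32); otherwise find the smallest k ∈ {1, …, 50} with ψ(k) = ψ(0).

9

By definition, injectivity means: for all x_1, x_2 in the domain, ψ(x_1) = ψ(x_2) implies x_1 = x_2.
Suppose ψ(x_1) = ψ(x_2) in ℤ/51ℤ. Then 14x_1 + 8 ≡ 14x_2 + 8 (mod 51), therefore 14(x_1 − x_2) ≡ 0 (mod 51).
Since gcd(14, 51) = 1, 14 is invertible modulo 51, therefore x_1 − x_2 ≡ 0 (mod 51), i.e. x_1 = x_2.
Therefore ψ is injective.
We now compute 14⁻¹ mod 51 explicitly. Euclid's algorithm: 51 = 3·14 + 9, 14 = 1·9 + 5, 9 = 1·5 + 4, 5 = 1·4 + 1; back-substituting gives 1 = 11·14 − 3·51, so 14⁻¹ ≡ 11 (mod 51).
Since ψ is injective, we find ψ⁻¹(32): we need 14x ≡ 32 − 8 ≡ 24 (mod 51). Using 14⁻¹ = 11: x ≡ 11·24 = 264 = 5·51 + 9, so x = 9.
Check: ψ(9) = 14·9 + 8 = 134 = 2·51 + 32 ≡ 32 (mod 51).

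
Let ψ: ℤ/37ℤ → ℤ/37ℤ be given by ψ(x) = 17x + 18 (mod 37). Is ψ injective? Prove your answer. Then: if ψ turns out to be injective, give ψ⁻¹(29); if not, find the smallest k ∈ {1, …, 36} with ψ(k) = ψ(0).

By definition, ψ is injective if ψ(s) = ψ(t) implies s = t.
Suppose ψ(s) = ψ(t) in ℤ/37ℤ. Then 17s + 18 ≡ 17t + 18 (mod 37), so 17(s − t) ≡ 0 (mod 37).
Since gcd(17, 37) = 1, 17 is invertible modulo 37, thus s − t ≡ 0 (mod 37), i.e. s = t.
Hence ψ is injective.
We now compute 17⁻¹ mod 37 explicitly. Euclid's algorithm: 37 = 2·17 + 3, 17 = 5·3 + 2, 3 = 1·2 + 1; back-substituting gives 1 = 24·17 − 11·37, so 17⁻¹ ≡ 24 (mod 37).
Since ψ is injective, we find ψ⁻¹(29): we need 17x ≡ 29 − 18 ≡ 11 (mod 37). Using 17⁻¹ = 24: x ≡ 24·11 = 264 = 7·37 + 5, so x = 5.
Check: ψ(5) = 17·5 + 18 = 103 = 2·37 + 29 ≡ 29 (mod 37).

5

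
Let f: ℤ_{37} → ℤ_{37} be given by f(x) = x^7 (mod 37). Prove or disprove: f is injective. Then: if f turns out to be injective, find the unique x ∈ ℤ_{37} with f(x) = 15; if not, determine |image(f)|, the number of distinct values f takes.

17

Since 37 is prime, the nonzero elements of ℤ_{37} form a cyclic group of order 36.
As gcd(7, 36) = 1, raising to the 7th power is a bijection on this group: if s^7 ≡ t^7 then (st^{−1})^7 = 1, and the only element of order dividing gcd(7, 36) = 1 is 1, so s = t.
With f(0) = 0 this makes f injective on all of ℤ_{37}, hence bijective (finite equal-size domain and codomain). In particular f is injective.
Since f is injective, we find the preimage of 15. The inverse of x ↦ x^7 on (ℤ_{37})^× is x ↦ x^31, because 7·31 = 217 = 6·36 + 1 ≡ 1 (mod 36) and x^{36} = 1 for x ≠ 0 (Fermat). So f⁻¹(15) = 15^31 mod 37.
Repeated squaring mod 37: 15^1 ≡ 15, 15^2 ≡ 15² = 225 ≡ 3, 15^4 ≡ 3² = 9, 15^8 ≡ 9² = 81 ≡ 7, 15^16 ≡ 7² = 49 ≡ 12. Since 31 = 16 + 8 + 4 + 2 + 1, 15^31 ≡ 12·7·9·3·15: 12·7 = 84 ≡ 10, then 10·9 = 90 ≡ 16, then 16·3 = 48 ≡ 11, then 11·15 = 165 ≡ 17. So 15^31 ≡ 17 (mod 37).
Hence f⁻¹(15) = 17.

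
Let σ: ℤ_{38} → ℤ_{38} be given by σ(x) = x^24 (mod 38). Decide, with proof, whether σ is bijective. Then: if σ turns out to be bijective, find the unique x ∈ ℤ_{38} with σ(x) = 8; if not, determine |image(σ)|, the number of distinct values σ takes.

8

σ(3): Repeated squaring mod 38: 3^1 ≡ 3, 3^2 ≡ 3² = 9, 3^4 ≡ 9² = 81 ≡ 5, 3^8 ≡ 5² = 25, 3^16 ≡ 25² = 625 ≡ 17. Since 24 = 16 + 8, 3^24 ≡ 17·25: 17·25 = 425 ≡ 7. So 3^24 ≡ 7 (mod 38).
σ(5): Repeated squaring mod 38: 5^1 ≡ 5, 5^2 ≡ 5² = 25, 5^4 ≡ 25² = 625 ≡ 17, 5^8 ≡ 17² = 289 ≡ 23, 5^16 ≡ 23² = 529 ≡ 35. Since 24 = 16 + 8, 5^24 ≡ 35·23: 35·23 = 805 ≡ 7. So 5^24 ≡ 7 (mod 38).
So σ(3) = σ(5) = 7 while 3 ≠ 5, thus σ is not injective, hence not bijective.
Since σ is not bijective, we determine |image(σ)|. Computing x^24 mod 38 for each x (by repeated squaring, reducing mod 38 at every step), the values σ(0), σ(1), …, σ(37) are: 0, 1, 26, 7, 30, 7, 30, 1, 20, 11, 30, 1, 20, 11, 26, 11, 26, 7, 20, 19, 20, 7, 26, 11, 26, 11, 20, 1, 30, 11, 20, 1, 30, 7, 30, 7, 26, 1.
The distinct values are {0, 1, 7, 11, 19, 20, 26, 30}; there are 8 of them.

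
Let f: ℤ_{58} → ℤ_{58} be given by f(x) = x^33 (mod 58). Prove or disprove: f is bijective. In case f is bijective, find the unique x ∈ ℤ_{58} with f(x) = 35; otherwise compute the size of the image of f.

13

Computing x^33 mod 58 for each x (by repeated squaring, reducing mod 58 at every step), the values f(0), f(1), …, f(57) are: 0, 1, 32, 11, 38, 51, 4, 45, 56, 5, 8, 43, 12, 35, 48, 39, 52, 17, 44, 21, 24, 31, 42, 25, 36, 49, 18, 55, 28, 29, 30, 3, 40, 9, 22, 33, 16, 27, 34, 37, 14, 41, 6, 19, 10, 23, 46, 15, 50, 53, 2, 13, 54, 7, 20, 47, 26, 57.
Every element of ℤ_{58} appears exactly once in this list, so f is a bijection, and in particular bijective.
Since f is bijective, we read off the preimage of 35 from the same table: f(13) = 35, so f⁻¹(35) = 13.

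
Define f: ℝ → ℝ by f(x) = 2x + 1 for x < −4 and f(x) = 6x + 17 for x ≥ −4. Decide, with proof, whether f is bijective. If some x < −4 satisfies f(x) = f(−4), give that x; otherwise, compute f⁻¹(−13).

-7

Both pieces are strictly increasing (slopes 2 and 6), so each is injective on its own interval.
The left piece maps (−∞, −4) onto (−∞, −7); the right piece maps [−4, ∞) onto [−7, ∞).
Since −7 = −7, the images partition ℝ: f is injective and surjective, hence bijective.
Because the two images are disjoint, no x < −4 has f(x) = f(−4), so we compute f⁻¹(−13): −13 lies in (−∞, −7), so solve 2x + 1 = −13: x = (−13 − 1)/2 = −7.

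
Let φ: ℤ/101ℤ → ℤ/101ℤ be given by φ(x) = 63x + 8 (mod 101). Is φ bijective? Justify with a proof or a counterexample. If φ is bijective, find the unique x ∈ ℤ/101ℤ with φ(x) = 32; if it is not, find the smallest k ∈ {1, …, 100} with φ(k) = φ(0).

10

By definition, φ is injective when φ(a) = φ(b) forces a = b.
Suppose φ(a) = φ(b) in ℤ/101ℤ. Then 63a + 8 ≡ 63b + 8 (mod 101), hence 63(a − b) ≡ 0 (mod 101).
Since gcd(63, 101) = 1, 63 is invertible modulo 101, therefore a − b ≡ 0 (mod 101), i.e. a = b.
We now compute 63⁻¹ mod 101 explicitly. Euclid's algorithm: 101 = 1·63 + 38, 63 = 1·38 + 25, 38 = 1·25 + 13, 25 = 1·13 + 12, 13 = 1·12 + 1; back-substituting gives 1 = 93·63 − 58·101, so 63⁻¹ ≡ 93 (mod 101).
Then y ↦ 93(y − 8) is a two-sided inverse to φ, so every y ∈ ℤ/101ℤ has a preimage.
Therefore φ is bijective.
Since φ is bijective, we find φ⁻¹(32): we need 63x ≡ 32 − 8 ≡ 24 (mod 101). Using 63⁻¹ = 93: x ≡ 93·24 = 2232 = 22·101 + 10, so x = 10.
Check: φ(10) = 63·10 + 8 = 638 = 6·101 + 32 ≡ 32 (mod 101).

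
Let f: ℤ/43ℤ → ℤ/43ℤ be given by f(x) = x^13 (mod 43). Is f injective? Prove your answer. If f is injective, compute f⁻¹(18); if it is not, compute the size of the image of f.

Since 43 is prime, the nonzero elements of ℤ/43ℤ form a cyclic group of order 42.
As gcd(13, 42) = 1, raising to the 13th power is a bijection on this group: if a^13 ≡ b^13 then (ab^{−1})^13 = 1, and the only element of order dividing gcd(13, 42) = 1 is 1, so a = b.
With f(0) = 0 this makes f injective on all of ℤ/43ℤ, hence bijective (finite equal-size domain and codomain). In particular f is injective.
Since f is injective, we find the preimage of 18. The inverse of x ↦ x^13 on (ℤ/43ℤ)^× is x ↦ x^13, because 13·13 = 169 = 4·42 + 1 ≡ 1 (mod 42) and x^{42} = 1 for x ≠ 0 (Fermat). So f⁻¹(18) = 18^13 mod 43.
Repeated squaring mod 43: 18^1 ≡ 18, 18^2 ≡ 18² = 324 ≡ 23, 18^4 ≡ 23² = 529 ≡ 13, 18^8 ≡ 13² = 169 ≡ 40. Since 13 = 8 + 4 + 1, 18^13 ≡ 40·13·18: 40·13 = 520 ≡ 4, then 4·18 = 72 ≡ 29. So 18^13 ≡ 29 (mod 43).
Hence f⁻¹(18) = 29.

29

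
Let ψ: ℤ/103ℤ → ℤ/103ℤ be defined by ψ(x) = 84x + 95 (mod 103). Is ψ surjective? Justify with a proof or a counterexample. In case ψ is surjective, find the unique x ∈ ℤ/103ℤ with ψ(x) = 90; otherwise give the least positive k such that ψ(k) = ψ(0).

By definition, surjectivity means every element of the codomain has a preimage under ψ.
Since gcd(84, 103) = 1, 84 is invertible modulo 103. Euclid's algorithm: 103 = 1·84 + 19, 84 = 4·19 + 8, 19 = 2·8 + 3, 8 = 2·3 + 2, 3 = 1·2 + 1; back-substituting gives 1 = 65·84 − 53·103, so 84⁻¹ ≡ 65 (mod 103).
Then y ↦ 65(y − 95) is a two-sided inverse to ψ, so every y ∈ ℤ/103ℤ has a preimage.
Therefore ψ is surjective.
Since ψ is surjective, we compute ψ⁻¹(90): solve 84x + 95 ≡ 90 (mod 103), i.e. 84x ≡ 98 (mod 103).
Multiplying by 84⁻¹ = 65 gives x ≡ 65·98 = 6370 = 61·103 + 87 ≡ 87 (mod 103).
Check: ψ(87) = 84·87 + 95 = 7403 = 71·103 + 90 ≡ 90 (mod 103).

87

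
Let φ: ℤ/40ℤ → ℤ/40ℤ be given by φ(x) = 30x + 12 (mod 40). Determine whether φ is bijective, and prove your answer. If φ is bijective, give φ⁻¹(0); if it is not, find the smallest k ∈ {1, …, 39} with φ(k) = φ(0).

4

We have gcd(30, 40) = 10 > 1. Taking x_1 = 0 and x_2 = 4: φ(0) = 12 and φ(4) = 30·4 + 12 = 132 ≡ 12 (mod 40).
So φ(0) = φ(4) while 0 ≠ 4, so φ is not injective, hence not bijective.
Since φ is not bijective, we find the least positive k with φ(k) = φ(0): this means 30k ≡ 0 (mod 40), i.e. 40 ∣ 30k. Since gcd(30, 40) = 10, dividing through by 10 this holds exactly when 4 ∣ 3k, and as gcd(3, 4) = 1, exactly when 4 ∣ k.
The smallest positive such k is 4.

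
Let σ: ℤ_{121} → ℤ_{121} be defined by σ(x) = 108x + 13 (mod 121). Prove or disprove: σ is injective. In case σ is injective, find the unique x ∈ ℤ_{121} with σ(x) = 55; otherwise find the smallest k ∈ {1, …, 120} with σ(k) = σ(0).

Recall that σ is injective if σ(u) = σ(v) implies u = v.
Suppose σ(u) = σ(v) in ℤ_{121}. Then 108u + 13 ≡ 108v + 13 (mod 121), hence 108(u − v) ≡ 0 (mod 121).
Since gcd(108, 121) = 1, 108 is invertible modulo 121, thus u − v ≡ 0 (mod 121), i.e. u = v.
Thus σ is injective.
We now compute 108⁻¹ mod 121 explicitly. Euclid's algorithm: 121 = 1·108 + 13, 108 = 8·13 + 4, 13 = 3·4 + 1; back-substituting gives 1 = 93·108 − 83·121, so 108⁻¹ ≡ 93 (mod 121).
Since σ is injective, we compute σ⁻¹(55): solve 108x + 13 ≡ 55 (mod 121), i.e. 108x ≡ 42 (mod 121).
Multiplying by 108⁻¹ = 93 gives x ≡ 93·42 = 3906 = 32·121 + 34 ≡ 34 (mod 121).
Check: σ(34) = 108·34 + 13 = 3685 = 30·121 + 55 ≡ 55 (mod 121).

34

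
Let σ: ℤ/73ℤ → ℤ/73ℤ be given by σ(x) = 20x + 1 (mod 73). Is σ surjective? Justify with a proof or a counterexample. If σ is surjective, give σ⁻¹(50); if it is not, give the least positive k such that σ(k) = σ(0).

Since gcd(20, 73) = 1, 20 is invertible modulo 73. Euclid's algorithm: 73 = 3·20 + 13, 20 = 1·13 + 7, 13 = 1·7 + 6, 7 = 1·6 + 1; back-substituting gives 1 = 11·20 − 3·73, so 20⁻¹ ≡ 11 (mod 73).
For any y ∈ ℤ/73ℤ, x = 11(y − 1) mod 73 satisfies σ(x) = 20·11(y − 1) + 1 ≡ y (since 20·11 ≡ 1 mod 73). So every y has a preimage.
Hence σ is surjective.
Since σ is surjective, we compute σ⁻¹(50): solve 20x + 1 ≡ 50 (mod 73), i.e. 20x ≡ 49 (mod 73).
Multiplying by 20⁻¹ = 11 gives x ≡ 11·49 = 539 = 7·73 + 28 ≡ 28 (mod 73).
Check: σ(28) = 20·28 + 1 = 561 = 7·73 + 50 ≡ 50 (mod 73).

28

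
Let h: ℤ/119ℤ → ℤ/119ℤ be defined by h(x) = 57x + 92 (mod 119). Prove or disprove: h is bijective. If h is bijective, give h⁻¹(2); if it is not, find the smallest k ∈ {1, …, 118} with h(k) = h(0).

By definition, h is injective when h(s) = h(t) forces s = t.
Suppose h(s) = h(t) in ℤ/119ℤ. Then 57s + 92 ≡ 57t + 92 (mod 119), hence 57(s − t) ≡ 0 (mod 119).
Since gcd(57, 119) = 1, 57 is invertible modulo 119, hence s − t ≡ 0 (mod 119), i.e. s = t.
We now compute 57⁻¹ mod 119 explicitly. Euclid's algorithm: 119 = 2·57 + 5, 57 = 11·5 + 2, 5 = 2·2 + 1; back-substituting gives 1 = 71·57 − 34·119, so 57⁻¹ ≡ 71 (mod 119).
Then y ↦ 71(y − 92) is a two-sided inverse to h, so every y ∈ ℤ/119ℤ has a preimage.
Therefore h is bijective.
Since h is bijective, we find h⁻¹(2): we need 57x ≡ 2 − 92 ≡ 29 (mod 119). Using 57⁻¹ = 71: x ≡ 71·29 = 2059 = 17·119 + 36, so x = 36.
Check: h(36) = 57·36 + 92 = 2144 = 18·119 + 2 ≡ 2 (mod 119).

36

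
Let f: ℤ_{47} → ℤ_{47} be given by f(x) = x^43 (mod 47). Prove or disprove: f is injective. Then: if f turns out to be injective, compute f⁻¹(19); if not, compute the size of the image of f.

Since 47 is prime, the nonzero elements of ℤ_{47} form a cyclic group of order 46.
As gcd(43, 46) = 1, raising to the 43rd power is a bijection on this group: if u^43 ≡ v^43 then (uv^{−1})^43 = 1, and the only element of order dividing gcd(43, 46) = 1 is 1, so u = v.
With f(0) = 0 this makes f injective on all of ℤ_{47}, hence bijective (finite equal-size domain and codomain). In particular f is injective.
Since f is injective, we find the preimage of 19. The inverse of x ↦ x^43 on (ℤ_{47})^× is x ↦ x^15, because 43·15 = 645 = 14·46 + 1 ≡ 1 (mod 46) and x^{46} = 1 for x ≠ 0 (Fermat). So f⁻¹(19) = 19^15 mod 47.
Repeated squaring mod 47: 19^1 ≡ 19, 19^2 ≡ 19² = 361 ≡ 32, 19^4 ≡ 32² = 1024 ≡ 37, 19^8 ≡ 37² = 1369 ≡ 6. Since 15 = 8 + 4 + 2 + 1, 19^15 ≡ 6·37·32·19: 6·37 = 222 ≡ 34, then 34·32 = 1088 ≡ 7, then 7·19 = 133 ≡ 39. So 19^15 ≡ 39 (mod 47).
Hence f⁻¹(19) = 39.

39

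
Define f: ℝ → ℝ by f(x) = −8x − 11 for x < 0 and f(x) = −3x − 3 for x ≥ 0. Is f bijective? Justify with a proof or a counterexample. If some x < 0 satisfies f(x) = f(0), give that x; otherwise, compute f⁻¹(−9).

Both pieces are strictly decreasing (slopes −8 and −3), so each is injective on its own interval.
The left piece maps (−∞, 0) onto (−11, ∞); the right piece maps [0, ∞) onto (−∞, −3].
These images overlap. In particular f(0) = −3 (right piece), and solving −8x − 11 = −3 on the left piece gives x = −1 < 0.
So f(−1) = f(0) with −1 ≠ 0, and f is not injective, hence not bijective. This x = −1 is the requested value below 0.

-1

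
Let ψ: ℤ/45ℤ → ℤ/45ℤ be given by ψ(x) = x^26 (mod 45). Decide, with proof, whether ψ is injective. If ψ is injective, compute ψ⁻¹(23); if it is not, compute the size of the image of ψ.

ψ(2): Repeated squaring mod 45: 2^1 ≡ 2, 2^2 ≡ 2² = 4, 2^4 ≡ 4² = 16, 2^8 ≡ 16² = 256 ≡ 31, 2^16 ≡ 31² = 961 ≡ 16. Since 26 = 16 + 8 + 2, 2^26 ≡ 16·31·4: 16·31 = 496 ≡ 1, then 1·4 = 4. So 2^26 ≡ 4 (mod 45).
ψ(7): Repeated squaring mod 45: 7^1 ≡ 7, 7^2 ≡ 7² = 49 ≡ 4, 7^4 ≡ 4² = 16, 7^8 ≡ 16² = 256 ≡ 31, 7^16 ≡ 31² = 961 ≡ 16. Since 26 = 16 + 8 + 2, 7^26 ≡ 16·31·4: 16·31 = 496 ≡ 1, then 1·4 = 4. So 7^26 ≡ 4 (mod 45).
So ψ(2) = ψ(7) = 4 while 2 ≠ 7, therefore ψ is not injective.
Since ψ is not injective, we determine |image(ψ)|. Computing x^26 mod 45 for each x (by repeated squaring, reducing mod 45 at every step), the values ψ(0), ψ(1), …, ψ(44) are: 0, 1, 4, 9, 16, 25, 36, 4, 19, 36, 10, 31, 9, 34, 16, 0, 31, 19, 9, 1, 40, 36, 34, 34, 36, 40, 1, 9, 19, 31, 0, 16, 34, 9, 31, 10, 36, 19, 4, 36, 25, 16, 9, 4, 1.
The distinct values are {0, 1, 4, 9, 10, 16, 19, 25, 31, 34, 36, 40}; there are 12 of them.

12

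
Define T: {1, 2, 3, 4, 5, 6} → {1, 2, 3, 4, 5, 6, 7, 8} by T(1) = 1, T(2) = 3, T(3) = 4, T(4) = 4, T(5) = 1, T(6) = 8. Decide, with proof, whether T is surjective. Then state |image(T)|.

No element maps to 2, so T is not surjective.
The image of T is {1, 3, 4, 8}, which has 4 elements.

4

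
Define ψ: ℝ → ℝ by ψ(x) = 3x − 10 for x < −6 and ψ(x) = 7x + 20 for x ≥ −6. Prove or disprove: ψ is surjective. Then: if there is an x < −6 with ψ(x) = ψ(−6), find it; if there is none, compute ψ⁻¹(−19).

Both pieces are strictly increasing (slopes 3 and 7), so each is injective on its own interval.
The left piece maps (−∞, −6) onto (−∞, −28); the right piece maps [−6, ∞) onto [−22, ∞).
The union (−∞, −28) ∪ [−22, ∞) omits the interval between −28 and −22; in particular −28 has no preimage. So ψ is not surjective.
Because the two images are disjoint, no x < −6 has ψ(x) = ψ(−6), so we compute ψ⁻¹(−19): −19 lies in [−22, ∞), so solve 7x + 20 = −19: x = (−19 − 20)/7 = −39/7.

-39/7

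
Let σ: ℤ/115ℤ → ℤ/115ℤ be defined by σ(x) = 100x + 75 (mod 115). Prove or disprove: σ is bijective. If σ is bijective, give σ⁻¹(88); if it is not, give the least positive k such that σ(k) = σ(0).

23

We have gcd(100, 115) = 5 > 1. Taking u = 0 and v = 23: σ(0) = 75 and σ(23) = 100·23 + 75 = 2375 ≡ 75 (mod 115).
So σ(0) = σ(23) while 0 ≠ 23, so σ is not injective, hence not bijective.
Since σ is not bijective, we find the least positive k with σ(k) = σ(0): this means 100k ≡ 0 (mod 115), i.e. 115 ∣ 100k. Since gcd(100, 115) = 5, dividing through by 5 this holds exactly when 23 ∣ 20k, and as gcd(20, 23) = 1, exactly when 23 ∣ k.
The smallest positive such k is 23.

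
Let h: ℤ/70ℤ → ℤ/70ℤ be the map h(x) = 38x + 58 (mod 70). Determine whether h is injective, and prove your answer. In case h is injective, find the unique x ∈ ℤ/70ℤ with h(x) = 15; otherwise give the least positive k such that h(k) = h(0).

35

We have gcd(38, 70) = 2 > 1. Taking u = 0 and v = 35: h(0) = 58 and h(35) = 38·35 + 58 = 1388 ≡ 58 (mod 70).
So h(0) = h(35) while 0 ≠ 35, thus h is not injective.
Since h is not injective, we find the least positive k with h(k) = h(0): this means 38k ≡ 0 (mod 70), i.e. 70 ∣ 38k. Since gcd(38, 70) = 2, dividing through by 2 this holds exactly when 35 ∣ 19k, and as gcd(19, 35) = 1, exactly when 35 ∣ k.
The smallest positive such k is 35.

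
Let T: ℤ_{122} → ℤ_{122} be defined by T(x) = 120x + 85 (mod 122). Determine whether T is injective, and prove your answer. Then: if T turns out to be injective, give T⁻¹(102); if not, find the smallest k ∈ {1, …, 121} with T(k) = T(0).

61

By definition, injectivity means: for all u, v in the domain, T(u) = T(v) implies u = v.
We have gcd(120, 122) = 2 > 1. Taking u = 0 and v = 61: T(0) = 85 and T(61) = 120·61 + 85 = 7405 ≡ 85 (mod 122).
So T(0) = T(61) while 0 ≠ 61, thus T is not injective.
Since T is not injective, we find the least positive k with T(k) = T(0): this means 120k ≡ 0 (mod 122), i.e. 122 ∣ 120k. Since gcd(120, 122) = 2, dividing through by 2 this holds exactly when 61 ∣ 60k, and as gcd(60, 61) = 1, exactly when 61 ∣ k.
The smallest positive such k is 61.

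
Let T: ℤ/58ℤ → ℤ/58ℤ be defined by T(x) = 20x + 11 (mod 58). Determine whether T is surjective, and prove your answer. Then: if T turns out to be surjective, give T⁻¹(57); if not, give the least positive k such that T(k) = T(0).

29

Since gcd(20, 58) = 2, we have 20x ≡ 0 (mod 2) for all x, so T(x) ≡ 1 (mod 2).
But 0 ≢ 1 (mod 2), so 0 ∈ ℤ/58ℤ has no preimage. Hence T is not surjective.
Since T is not surjective, we find the least positive k with T(k) = T(0): this means 20k ≡ 0 (mod 58), i.e. 58 ∣ 20k. Since gcd(20, 58) = 2, dividing through by 2 this holds exactly when 29 ∣ 10k, and as gcd(10, 29) = 1, exactly when 29 ∣ k.
The smallest positive such k is 29.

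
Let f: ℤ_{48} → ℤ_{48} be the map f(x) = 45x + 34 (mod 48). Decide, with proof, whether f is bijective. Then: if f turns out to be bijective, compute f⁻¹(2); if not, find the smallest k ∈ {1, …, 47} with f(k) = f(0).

16

By definition, f is injective when f(s) = f(t) forces s = t.
We have gcd(45, 48) = 3 > 1. Taking s = 0 and t = 16: f(0) = 34 and f(16) = 45·16 + 34 = 754 ≡ 34 (mod 48).
So f(0) = f(16) while 0 ≠ 16, hence f is not injective, hence not bijective.
Since f is not bijective, we find the least positive k with f(k) = f(0): this means 45k ≡ 0 (mod 48), i.e. 48 ∣ 45k. Since gcd(45, 48) = 3, dividing through by 3 this holds exactly when 16 ∣ 15k, and as gcd(15, 16) = 1, exactly when 16 ∣ k.
The smallest positive such k is 16.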